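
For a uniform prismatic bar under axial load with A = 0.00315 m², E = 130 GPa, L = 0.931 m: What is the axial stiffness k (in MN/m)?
Model: a uniform prismatic bar under axial load, so k = (A·E) / L.
Convert to SI units:
  E = 130 GPa = 1.3 × 10¹¹ Pa
Substitute:
  k = (0.00315 × (1.3 × 10¹¹)) / 0.931
  k = 4.398 × 10⁸ N/m
Convert: k = 4.398 × 10⁸ N/m = 439.8 MN/m
Final answer: k = 439.8 MN/m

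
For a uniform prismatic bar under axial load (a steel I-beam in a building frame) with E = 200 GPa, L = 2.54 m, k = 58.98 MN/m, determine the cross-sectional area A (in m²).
Model: a uniform prismatic bar under axial load, so k = (A·E) / L.
Solve for A: A = (k·L) / E.
Convert to SI units:
  E = 200 GPa = 2 × 10¹¹ Pa
  k = 58.98 MN/m = 5.898 × 10⁷ N/m
Substitute:
  A = ((5.898 × 10⁷) × 2.54) / (2 × 10¹¹)
  A = 0.000749 m²
Final answer: A = 0.000749 m²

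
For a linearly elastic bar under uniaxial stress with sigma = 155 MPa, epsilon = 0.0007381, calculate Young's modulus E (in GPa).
Model: a linearly elastic bar under uniaxial stress, so epsilon = sigma / E.
Solve for E: E = sigma / epsilon.
Convert to SI units:
  sigma = 155 MPa = 1.55 × 10⁸ Pa
Substitute:
  E = (1.55 × 10⁸) / 0.0007381
  E = 2.1 × 10¹¹ Pa
Convert: E = 2.1 × 10¹¹ Pa = 210 GPa
Final answer: E = 210 GPa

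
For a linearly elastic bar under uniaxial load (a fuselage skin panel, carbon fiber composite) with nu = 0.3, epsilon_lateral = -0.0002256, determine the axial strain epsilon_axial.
Model: a linearly elastic bar under uniaxial load, so epsilon_lateral = -nu·epsilon_axial.
Solve for epsilon_axial: epsilon_axial = -epsilon_lateral / nu.
Substitute:
  epsilon_axial = -(-0.0002256) / 0.3
  epsilon_axial = 0.000752
Final answer: epsilon_axial = 0.000752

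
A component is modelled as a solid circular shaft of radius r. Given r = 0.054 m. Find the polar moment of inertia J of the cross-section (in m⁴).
Model: a solid circular shaft of radius r, so J = (π·r^4) / 2.
Substitute:
  J = (π × 0.054^4) / 2
  J = 1.336 × 10⁻⁵ m⁴
Final answer: J = 1.336 × 10⁻⁵ m⁴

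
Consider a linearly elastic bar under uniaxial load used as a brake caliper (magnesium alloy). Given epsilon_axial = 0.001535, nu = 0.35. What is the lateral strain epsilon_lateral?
Model: a linearly elastic bar under uniaxial load, so epsilon_lateral = -nu·epsilon_axial.
Substitute:
  epsilon_lateral = -(0.35 × 0.001535)
  epsilon_lateral = -0.0005372
Final answer: epsilon_lateral = -0.0005372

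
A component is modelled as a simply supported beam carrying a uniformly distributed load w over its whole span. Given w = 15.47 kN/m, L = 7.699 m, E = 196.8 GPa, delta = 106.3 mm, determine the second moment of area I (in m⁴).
Model: a simply supported beam carrying a uniformly distributed load w over its whole span, so delta = (5·w·L^4) / (384·E·I).
Solve for I: I = (5·w·L^4) / (384·delta·E).
Convert to SI units:
  w = 15.47 kN/m = 15470 N/m
  E = 196.8 GPa = 1.968 × 10¹¹ Pa
  delta = 106.3 mm = 0.1063 m
Substitute:
  I = (5 × 15470 × 7.699^4) / (384 × 0.1063 × (1.968 × 10¹¹))
  I = 3.383 × 10⁻⁵ m⁴
Final answer: I = 3.383 × 10⁻⁵ m⁴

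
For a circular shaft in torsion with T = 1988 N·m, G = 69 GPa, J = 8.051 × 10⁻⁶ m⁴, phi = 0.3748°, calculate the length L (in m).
Model: a circular shaft in torsion, so phi = (T·L) / (G·J).
Solve for L: L = (phi·G·J) / T.
Convert to SI units:
  G = 69 GPa = 6.9 × 10¹⁰ Pa
  phi = 0.3748° = 0.006541 rad
Substitute:
  L = (0.006541 × (6.9 × 10¹⁰) × (8.051 × 10⁻⁶)) / 1988
  L = 1.828 m
Final answer: L = 1.828 m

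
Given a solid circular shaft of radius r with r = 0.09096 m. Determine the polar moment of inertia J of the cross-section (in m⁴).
Model: a solid circular shaft of radius r, so J = (π·r^4) / 2.
Substitute:
  J = (π × 0.09096^4) / 2
  J = 0.0001075 m⁴
Final answer: J = 0.0001075 m⁴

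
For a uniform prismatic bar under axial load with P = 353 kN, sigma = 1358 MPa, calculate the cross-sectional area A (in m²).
Model: a uniform prismatic bar under axial load, so sigma = P / A.
Solve for A: A = P / sigma.
Convert to SI units:
  P = 353 kN = 353000 N
  sigma = 1358 MPa = 1.358 × 10⁹ Pa
Substitute:
  A = 353000 / (1.358 × 10⁹)
  A = 0.0002599 m²
Final answer: A = 0.0002599 m²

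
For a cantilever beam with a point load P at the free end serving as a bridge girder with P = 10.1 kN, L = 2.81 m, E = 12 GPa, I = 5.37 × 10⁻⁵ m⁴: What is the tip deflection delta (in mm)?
Model: a cantilever beam with a point load P at the free end, so delta = (P·L^3) / (3·E·I).
Convert to SI units:
  P = 10.1 kN = 10100 N
  E = 12 GPa = 1.2 × 10¹⁰ Pa
Substitute:
  delta = (10100 × 2.81^3) / (3 × (1.2 × 10¹⁰) × (5.37 × 10⁻⁵))
  delta = 0.1159 m
Convert: delta = 0.1159 m = 115.9 mm
Final answer: delta = 115.9 mm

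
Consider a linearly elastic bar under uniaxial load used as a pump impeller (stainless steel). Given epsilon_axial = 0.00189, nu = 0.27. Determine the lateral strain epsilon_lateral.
Model: a linearly elastic bar under uniaxial load, so epsilon_lateral = -nu·epsilon_axial.
Substitute:
  epsilon_lateral = -(0.27 × 0.00189)
  epsilon_lateral = -0.0005103
Final answer: epsilon_lateral = -0.0005103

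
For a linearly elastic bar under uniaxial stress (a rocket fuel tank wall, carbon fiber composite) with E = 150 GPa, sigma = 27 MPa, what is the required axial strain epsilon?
Model: a linearly elastic bar under uniaxial stress, so sigma = E·epsilon.
Solve for epsilon: epsilon = sigma / E.
Convert to SI units:
  E = 150 GPa = 1.5 × 10¹¹ Pa
  sigma = 27 MPa = 2.7 × 10⁷ Pa
Substitute:
  epsilon = (2.7 × 10⁷) / (1.5 × 10¹¹)
  epsilon = 0.00018
Final answer: epsilon = 0.00018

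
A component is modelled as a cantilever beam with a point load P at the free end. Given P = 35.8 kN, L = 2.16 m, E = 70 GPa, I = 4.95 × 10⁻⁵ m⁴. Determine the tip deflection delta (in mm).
Model: a cantilever beam with a point load P at the free end, so delta = (P·L^3) / (3·E·I).
Convert to SI units:
  P = 35.8 kN = 35800 N
  E = 70 GPa = 7 × 10¹⁰ Pa
Substitute:
  delta = (35800 × 2.16^3) / (3 × (7 × 10¹⁰) × (4.95 × 10⁻⁵))
  delta = 0.03471 m
Convert: delta = 0.03471 m = 34.71 mm
Final answer: delta = 34.71 mm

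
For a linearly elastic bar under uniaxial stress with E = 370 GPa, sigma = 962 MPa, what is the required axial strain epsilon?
Model: a linearly elastic bar under uniaxial stress, so sigma = E·epsilon.
Solve for epsilon: epsilon = sigma / E.
Convert to SI units:
  E = 370 GPa = 3.7 × 10¹¹ Pa
  sigma = 962 MPa = 9.62 × 10⁸ Pa
Substitute:
  epsilon = (9.62 × 10⁸) / (3.7 × 10¹¹)
  epsilon = 0.0026
Final answer: epsilon = 0.0026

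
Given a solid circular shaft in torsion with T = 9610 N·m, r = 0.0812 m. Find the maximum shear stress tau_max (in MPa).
Model: a solid circular shaft in torsion, so tau_max = (2·T) / (π·r^3).
Substitute:
  tau_max = (2 × 9610) / (π × 0.0812^3)
  tau_max = 1.143 × 10⁷ Pa
Convert: tau_max = 1.143 × 10⁷ Pa = 11.43 MPa
Final answer: tau_max = 11.43 MPa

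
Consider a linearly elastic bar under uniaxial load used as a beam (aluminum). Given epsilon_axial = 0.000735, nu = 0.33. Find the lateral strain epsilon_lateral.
Model: a linearly elastic bar under uniaxial load, so epsilon_lateral = -nu·epsilon_axial.
Substitute:
  epsilon_lateral = -(0.33 × 0.000735)
  epsilon_lateral = -0.0002426
Final answer: epsilon_lateral = -0.0002426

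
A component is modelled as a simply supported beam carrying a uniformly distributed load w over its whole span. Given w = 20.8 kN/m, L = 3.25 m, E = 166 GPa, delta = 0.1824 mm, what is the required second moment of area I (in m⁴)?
Model: a simply supported beam carrying a uniformly distributed load w over its whole span, so delta = (5·w·L^4) / (384·E·I).
Solve for I: I = (5·w·L^4) / (384·delta·E).
Convert to SI units:
  w = 20.8 kN/m = 20800 N/m
  E = 166 GPa = 1.66 × 10¹¹ Pa
  delta = 0.1824 mm = 0.0001824 m
Substitute:
  I = (5 × 20800 × 3.25^4) / (384 × 0.0001824 × (1.66 × 10¹¹))
  I = 0.0009979 m⁴
Final answer: I = 0.0009979 m⁴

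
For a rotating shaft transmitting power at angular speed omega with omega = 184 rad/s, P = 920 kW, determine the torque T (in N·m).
Model: a rotating shaft transmitting power at angular speed omega, so P = T·omega.
Solve for T: T = P / omega.
Convert to SI units:
  P = 920 kW = 920000 W
Substitute:
  T = 920000 / 184
  T = 5000 N·m
Final answer: T = 5000 N·m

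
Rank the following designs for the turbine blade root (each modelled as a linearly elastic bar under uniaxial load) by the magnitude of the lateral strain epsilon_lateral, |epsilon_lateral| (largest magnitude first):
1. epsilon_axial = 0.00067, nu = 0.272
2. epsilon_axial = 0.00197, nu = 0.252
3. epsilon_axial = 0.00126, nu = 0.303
Model: a linearly elastic bar under uniaxial load, so epsilon_lateral = -nu·epsilon_axial (SI units).
  Case 1: epsilon_lateral = -(0.272 × 0.00067) = -0.0001822
  Case 2: epsilon_lateral = -(0.252 × 0.00197) = -0.0004964
  Case 3: epsilon_lateral = -(0.303 × 0.00126) = -0.0003818
Ordering by |epsilon_lateral|: 0.0004964 (case 2) > 0.0003818 (case 3) > 0.0001822 (case 1)
Final answer: 2, 3, 1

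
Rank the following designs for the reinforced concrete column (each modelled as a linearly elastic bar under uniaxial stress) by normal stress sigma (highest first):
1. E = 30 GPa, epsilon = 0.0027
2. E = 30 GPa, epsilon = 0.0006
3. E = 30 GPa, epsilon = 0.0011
Model: a linearly elastic bar under uniaxial stress, so sigma = E·epsilon (SI units).
  Case 1: sigma = (3 × 10¹⁰) × 0.0027 = 8.1 × 10⁷ Pa = 81 MPa
  Case 2: sigma = (3 × 10¹⁰) × 0.0006 = 1.8 × 10⁷ Pa = 18 MPa
  Case 3: sigma = (3 × 10¹⁰) × 0.0011 = 3.3 × 10⁷ Pa = 33 MPa
Ordering: 81 MPa (case 1) > 33 MPa (case 3) > 18 MPa (case 2)
Final answer: 1, 3, 2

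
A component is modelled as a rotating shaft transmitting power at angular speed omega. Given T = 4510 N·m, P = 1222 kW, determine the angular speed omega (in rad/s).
Model: a rotating shaft transmitting power at angular speed omega, so P = T·omega.
Solve for omega: omega = P / T.
Convert to SI units:
  P = 1222 kW = 1.222 × 10⁶ W
Substitute:
  omega = (1.222 × 10⁶) / 4510
  omega = 271 rad/s
Final answer: omega = 271 rad/s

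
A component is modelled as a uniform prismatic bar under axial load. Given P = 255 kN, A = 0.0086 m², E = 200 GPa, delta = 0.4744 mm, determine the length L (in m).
Model: a uniform prismatic bar under axial load, so delta = (P·L) / (A·E).
Solve for L: L = (delta·A·E) / P.
Convert to SI units:
  P = 255 kN = 255000 N
  E = 200 GPa = 2 × 10¹¹ Pa
  delta = 0.4744 mm = 0.0004744 m
Substitute:
  L = (0.0004744 × 0.0086 × (2 × 10¹¹)) / 255000
  L = 3.2 m
Final answer: L = 3.2 m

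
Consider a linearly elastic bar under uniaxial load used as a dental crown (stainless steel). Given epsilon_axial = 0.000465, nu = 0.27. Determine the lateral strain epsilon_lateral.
Model: a linearly elastic bar under uniaxial load, so epsilon_lateral = -nu·epsilon_axial.
Substitute:
  epsilon_lateral = -(0.27 × 0.000465)
  epsilon_lateral = -0.0001256
Final answer: epsilon_lateral = -0.0001256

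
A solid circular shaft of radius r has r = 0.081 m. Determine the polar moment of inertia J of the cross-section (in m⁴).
Model: a solid circular shaft of radius r, so J = (π·r^4) / 2.
Substitute:
  J = (π × 0.081^4) / 2
  J = 6.762 × 10⁻⁵ m⁴
Final answer: J = 6.762 × 10⁻⁵ m⁴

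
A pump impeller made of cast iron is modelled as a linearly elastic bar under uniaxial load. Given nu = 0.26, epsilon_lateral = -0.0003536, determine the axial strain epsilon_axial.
Model: a linearly elastic bar under uniaxial load, so epsilon_lateral = -nu·epsilon_axial.
Solve for epsilon_axial: epsilon_axial = -epsilon_lateral / nu.
Substitute:
  epsilon_axial = -(-0.0003536) / 0.26
  epsilon_axial = 0.00136
Final answer: epsilon_axial = 0.00136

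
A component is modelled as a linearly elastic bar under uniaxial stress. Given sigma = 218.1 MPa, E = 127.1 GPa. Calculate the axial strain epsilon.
Model: a linearly elastic bar under uniaxial stress, so epsilon = sigma / E.
Convert to SI units:
  sigma = 218.1 MPa = 2.181 × 10⁸ Pa
  E = 127.1 GPa = 1.271 × 10¹¹ Pa
Substitute:
  epsilon = (2.181 × 10⁸) / (1.271 × 10¹¹)
  epsilon = 0.001716
Final answer: epsilon = 0.001716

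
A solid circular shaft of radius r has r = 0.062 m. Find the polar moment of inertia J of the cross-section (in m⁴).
Model: a solid circular shaft of radius r, so J = (π·r^4) / 2.
Substitute:
  J = (π × 0.062^4) / 2
  J = 2.321 × 10⁻⁵ m⁴
Final answer: J = 2.321 × 10⁻⁵ m⁴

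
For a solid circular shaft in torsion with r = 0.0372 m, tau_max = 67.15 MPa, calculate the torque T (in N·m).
Model: a solid circular shaft in torsion, so tau_max = (2·T) / (π·r^3).
Solve for T: T = (π·tau_max·r^3) / 2.
Convert to SI units:
  tau_max = 67.15 MPa = 6.715 × 10⁷ Pa
Substitute:
  T = (π × (6.715 × 10⁷) × 0.0372^3) / 2
  T = 5430 N·m
Final answer: T = 5430 N·m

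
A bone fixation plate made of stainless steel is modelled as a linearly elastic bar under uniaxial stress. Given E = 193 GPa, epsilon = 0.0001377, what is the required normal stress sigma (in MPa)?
Model: a linearly elastic bar under uniaxial stress, so epsilon = sigma / E.
Solve for sigma: sigma = epsilon·E.
Convert to SI units:
  E = 193 GPa = 1.93 × 10¹¹ Pa
Substitute:
  sigma = 0.0001377 × (1.93 × 10¹¹)
  sigma = 2.658 × 10⁷ Pa
Convert: sigma = 2.658 × 10⁷ Pa = 26.58 MPa
Final answer: sigma = 26.58 MPa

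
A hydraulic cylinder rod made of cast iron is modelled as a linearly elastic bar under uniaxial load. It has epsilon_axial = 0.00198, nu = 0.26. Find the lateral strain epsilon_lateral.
Model: a linearly elastic bar under uniaxial load, so epsilon_lateral = -nu·epsilon_axial.
Substitute:
  epsilon_lateral = -(0.26 × 0.00198)
  epsilon_lateral = -0.0005148
Final answer: epsilon_lateral = -0.0005148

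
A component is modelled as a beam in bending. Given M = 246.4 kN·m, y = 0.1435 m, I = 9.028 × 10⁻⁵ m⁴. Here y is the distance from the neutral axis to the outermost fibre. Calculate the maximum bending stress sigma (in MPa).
Model: a beam in bending, so sigma = (M·y) / I.
Convert to SI units:
  M = 246.4 kN·m = 246400 N·m
Substitute:
  sigma = (246400 × 0.1435) / (9.028 × 10⁻⁵)
  sigma = 3.917 × 10⁸ Pa
Convert: sigma = 3.917 × 10⁸ Pa = 391.7 MPa
Final answer: sigma = 391.7 MPa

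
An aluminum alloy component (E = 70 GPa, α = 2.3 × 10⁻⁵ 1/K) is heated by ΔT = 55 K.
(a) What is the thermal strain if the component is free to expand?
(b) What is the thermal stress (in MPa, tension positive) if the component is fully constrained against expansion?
(a) Free thermal strain ε_th = α·ΔT = (2.3 × 10⁻⁵) × 55 = 0.001265
(b) Fully constrained, the expansion is suppressed, so σ = -E·α·ΔT. Convert E = 70 GPa = 7 × 10¹⁰ Pa.
  σ = -(7 × 10¹⁰) × (2.3 × 10⁻⁵) × 55 = -8.855 × 10⁷ Pa = -88.55 MPa (compressive)
Final answer: (a) ε_th = 0.001265, (b) σ = -88.55 MPa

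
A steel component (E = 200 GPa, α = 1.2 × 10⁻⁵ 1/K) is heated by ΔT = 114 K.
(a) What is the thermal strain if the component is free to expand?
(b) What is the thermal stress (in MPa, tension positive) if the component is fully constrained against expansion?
(a) Free thermal strain ε_th = α·ΔT = (1.2 × 10⁻⁵) × 114 = 0.001368
(b) Fully constrained, the expansion is suppressed, so σ = -E·α·ΔT. Convert E = 200 GPa = 2 × 10¹¹ Pa.
  σ = -(2 × 10¹¹) × (1.2 × 10⁻⁵) × 114 = -2.736 × 10⁸ Pa = -273.6 MPa (compressive)
Final answer: (a) ε_th = 0.001368, (b) σ = -273.6 MPa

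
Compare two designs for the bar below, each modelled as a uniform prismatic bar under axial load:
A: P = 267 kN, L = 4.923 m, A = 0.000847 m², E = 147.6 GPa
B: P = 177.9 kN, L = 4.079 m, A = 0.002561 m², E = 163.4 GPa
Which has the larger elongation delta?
Model: a uniform prismatic bar under axial load, so delta = (P·L) / (A·E) (SI units).
  A: delta = (267000 × 4.923) / (0.000847 × (1.476 × 10¹¹)) = 0.01051 m = 10.51 mm
  B: delta = (177900 × 4.079) / (0.002561 × (1.634 × 10¹¹)) = 0.001734 m = 1.734 mm
10.51 mm > 1.734 mm, so A is larger.
Final answer: A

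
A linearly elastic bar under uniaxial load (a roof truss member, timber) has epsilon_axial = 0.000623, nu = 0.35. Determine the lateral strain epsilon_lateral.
Model: a linearly elastic bar under uniaxial load, so epsilon_lateral = -nu·epsilon_axial.
Substitute:
  epsilon_lateral = -(0.35 × 0.000623)
  epsilon_lateral = -0.000218
Final answer: epsilon_lateral = -0.000218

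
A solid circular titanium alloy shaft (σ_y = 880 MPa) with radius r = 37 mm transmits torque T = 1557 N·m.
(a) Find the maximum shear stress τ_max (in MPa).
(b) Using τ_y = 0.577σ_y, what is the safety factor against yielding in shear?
(a) For a solid circular shaft, τ_max = T·r/J with J = π·r^4/2, i.e. τ_max = 2·T / (π·r^3). Convert r = 37 mm = 0.037 m.
  τ_max = (2 × 1557) / (π × 0.037^3) = 1.957 × 10⁷ Pa = 19.57 MPa
(b) τ_y = 0.577 × 880 = 507.76 MPa
  SF = τ_y/τ_max = 507.76 / 19.57 = 25.95
Final answer: (a) τ_max = 19.57 MPa, (b) SF = 25.95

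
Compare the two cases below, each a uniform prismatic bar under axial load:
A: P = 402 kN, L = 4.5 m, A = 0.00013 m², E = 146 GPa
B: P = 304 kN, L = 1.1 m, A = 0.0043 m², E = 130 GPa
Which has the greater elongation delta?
Model: a uniform prismatic bar under axial load, so delta = (P·L) / (A·E) (SI units).
  A: delta = (402000 × 4.5) / (0.00013 × (1.46 × 10¹¹)) = 0.09531 m = 95.31 mm
  B: delta = (304000 × 1.1) / (0.0043 × (1.3 × 10¹¹)) = 0.0005982 m = 0.5982 mm
95.31 mm > 0.5982 mm, so A is larger.
Final answer: A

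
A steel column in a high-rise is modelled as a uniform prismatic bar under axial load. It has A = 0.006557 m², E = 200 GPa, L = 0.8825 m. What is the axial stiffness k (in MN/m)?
Model: a uniform prismatic bar under axial load, so k = (A·E) / L.
Convert to SI units:
  E = 200 GPa = 2 × 10¹¹ Pa
Substitute:
  k = (0.006557 × (2 × 10¹¹)) / 0.8825
  k = 1.486 × 10⁹ N/m
Convert: k = 1.486 × 10⁹ N/m = 1486 MN/m
Final answer: k = 1486 MN/m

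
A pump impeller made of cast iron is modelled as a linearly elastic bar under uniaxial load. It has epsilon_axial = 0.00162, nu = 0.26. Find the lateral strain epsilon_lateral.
Model: a linearly elastic bar under uniaxial load, so epsilon_lateral = -nu·epsilon_axial.
Substitute:
  epsilon_lateral = -(0.26 × 0.00162)
  epsilon_lateral = -0.0004212
Final answer: epsilon_lateral = -0.0004212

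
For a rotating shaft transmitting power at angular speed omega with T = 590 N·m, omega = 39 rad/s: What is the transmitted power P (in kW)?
Model: a rotating shaft transmitting power at angular speed omega, so P = T·omega.
Substitute:
  P = 590 × 39
  P = 23010 W
Convert: P = 23010 W = 23.01 kW
Final answer: P = 23.01 kW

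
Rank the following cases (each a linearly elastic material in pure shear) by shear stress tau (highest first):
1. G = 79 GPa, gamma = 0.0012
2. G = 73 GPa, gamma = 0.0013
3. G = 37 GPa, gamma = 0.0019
Model: a linearly elastic material in pure shear, so tau = G·gamma (SI units).
  Case 1: tau = (7.9 × 10¹⁰) × 0.0012 = 9.48 × 10⁷ Pa = 94.8 MPa
  Case 2: tau = (7.3 × 10¹⁰) × 0.0013 = 9.49 × 10⁷ Pa = 94.9 MPa
  Case 3: tau = (3.7 × 10¹⁰) × 0.0019 = 7.03 × 10⁷ Pa = 70.3 MPa
Ordering: 94.9 MPa (case 2) > 94.8 MPa (case 1) > 70.3 MPa (case 3)
Final answer: 2, 1, 3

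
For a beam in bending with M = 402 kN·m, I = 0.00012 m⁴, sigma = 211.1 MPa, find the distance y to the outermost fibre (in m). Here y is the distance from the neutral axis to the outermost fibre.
Model: a beam in bending, so sigma = (M·y) / I.
Solve for y: y = (sigma·I) / M.
Convert to SI units:
  M = 402 kN·m = 402000 N·m
  sigma = 211.1 MPa = 2.111 × 10⁸ Pa
Substitute:
  y = ((2.111 × 10⁸) × 0.00012) / 402000
  y = 0.06301 m
Final answer: y = 0.06301 m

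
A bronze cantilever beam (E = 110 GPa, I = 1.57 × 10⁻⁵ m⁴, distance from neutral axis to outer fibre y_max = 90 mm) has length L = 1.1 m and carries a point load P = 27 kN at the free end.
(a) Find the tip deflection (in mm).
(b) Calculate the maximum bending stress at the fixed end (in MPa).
(a) Tip deflection of a cantilever with an end point load: δ = P·L^3 / (3·E·I). Convert P = 27 kN = 27000 N, E = 110 GPa = 1.1 × 10¹¹ Pa.
  δ = (27000 × 1.1^3) / (3 × (1.1 × 10¹¹) × (1.57 × 10⁻⁵)) = 0.006936 m = 6.936 mm
(b) Maximum bending moment at the fixed end: M = P·L = 27000 × 1.1 = 29700 N·m. Convert y_max = 90 mm = 0.09 m.
  σ = M·y_max / I = (29700 × 0.09) / (1.57 × 10⁻⁵) = 1.703 × 10⁸ Pa = 170.3 MPa
Final answer: (a) δ = 6.936 mm, (b) σ = 170.3 MPa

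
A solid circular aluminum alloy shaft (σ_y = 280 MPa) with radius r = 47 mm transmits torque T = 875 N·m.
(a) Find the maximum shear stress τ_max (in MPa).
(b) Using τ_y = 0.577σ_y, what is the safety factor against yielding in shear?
(a) For a solid circular shaft, τ_max = T·r/J with J = π·r^4/2, i.e. τ_max = 2·T / (π·r^3). Convert r = 47 mm = 0.047 m.
  τ_max = (2 × 875) / (π × 0.047^3) = 5.365 × 10⁶ Pa = 5.365 MPa
(b) τ_y = 0.577 × 280 = 161.56 MPa
  SF = τ_y/τ_max = 161.56 / 5.365 = 30.11
Final answer: (a) τ_max = 5.365 MPa, (b) SF = 30.11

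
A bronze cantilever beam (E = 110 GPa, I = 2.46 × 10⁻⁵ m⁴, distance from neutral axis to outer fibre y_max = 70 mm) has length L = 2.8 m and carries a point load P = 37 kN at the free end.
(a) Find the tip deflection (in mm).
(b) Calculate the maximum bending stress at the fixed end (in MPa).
(a) Tip deflection of a cantilever with an end point load: δ = P·L^3 / (3·E·I). Convert P = 37 kN = 37000 N, E = 110 GPa = 1.1 × 10¹¹ Pa.
  δ = (37000 × 2.8^3) / (3 × (1.1 × 10¹¹) × (2.46 × 10⁻⁵)) = 0.1001 m = 100.1 mm
(b) Maximum bending moment at the fixed end: M = P·L = 37000 × 2.8 = 103600 N·m. Convert y_max = 70 mm = 0.07 m.
  σ = M·y_max / I = (103600 × 0.07) / (2.46 × 10⁻⁵) = 2.948 × 10⁸ Pa = 294.8 MPa
Final answer: (a) δ = 100.1 mm, (b) σ = 294.8 MPa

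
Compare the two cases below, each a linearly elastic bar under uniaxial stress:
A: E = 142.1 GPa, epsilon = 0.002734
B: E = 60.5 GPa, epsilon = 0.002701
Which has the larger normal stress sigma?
Model: a linearly elastic bar under uniaxial stress, so sigma = E·epsilon (SI units).
  A: sigma = (1.421 × 10¹¹) × 0.002734 = 3.885 × 10⁸ Pa = 388.5 MPa
  B: sigma = (6.05 × 10¹⁰) × 0.002701 = 1.634 × 10⁸ Pa = 163.4 MPa
388.5 MPa > 163.4 MPa, so A is larger.
Final answer: A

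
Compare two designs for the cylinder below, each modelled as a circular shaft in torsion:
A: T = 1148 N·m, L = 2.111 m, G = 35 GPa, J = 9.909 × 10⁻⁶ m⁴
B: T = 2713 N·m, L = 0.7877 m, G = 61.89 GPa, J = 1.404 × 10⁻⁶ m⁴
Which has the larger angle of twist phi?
Model: a circular shaft in torsion, so phi = (T·L) / (G·J) (SI units).
  A: phi = (1148 × 2.111) / ((3.5 × 10¹⁰) × (9.909 × 10⁻⁶)) = 0.006988 rad = 0.4004°
  B: phi = (2713 × 0.7877) / ((6.189 × 10¹⁰) × (1.404 × 10⁻⁶)) = 0.02459 rad = 1.409°
1.409° > 0.4004°, so B is larger.
Final answer: B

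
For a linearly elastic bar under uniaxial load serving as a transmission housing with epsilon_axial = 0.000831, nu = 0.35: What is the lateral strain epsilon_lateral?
Model: a linearly elastic bar under uniaxial load, so epsilon_lateral = -nu·epsilon_axial.
Substitute:
  epsilon_lateral = -(0.35 × 0.000831)
  epsilon_lateral = -0.0002908
Final answer: epsilon_lateral = -0.0002908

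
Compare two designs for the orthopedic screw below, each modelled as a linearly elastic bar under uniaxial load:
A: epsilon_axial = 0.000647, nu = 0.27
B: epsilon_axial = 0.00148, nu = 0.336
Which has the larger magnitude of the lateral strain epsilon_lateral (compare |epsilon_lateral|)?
Model: a linearly elastic bar under uniaxial load, so epsilon_lateral = -nu·epsilon_axial (SI units).
  A: epsilon_lateral = -(0.27 × 0.000647) = -0.0001747
  B: epsilon_lateral = -(0.336 × 0.00148) = -0.0004973
|epsilon_lateral|: A = 0.0001747, B = 0.0004973, so B is larger in magnitude.
Final answer: B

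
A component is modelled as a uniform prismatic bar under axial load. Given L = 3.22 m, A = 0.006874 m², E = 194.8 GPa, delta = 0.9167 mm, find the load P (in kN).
Model: a uniform prismatic bar under axial load, so delta = (P·L) / (A·E).
Solve for P: P = (delta·A·E) / L.
Convert to SI units:
  E = 194.8 GPa = 1.948 × 10¹¹ Pa
  delta = 0.9167 mm = 0.0009167 m
Substitute:
  P = (0.0009167 × 0.006874 × (1.948 × 10¹¹)) / 3.22
  P = 381200 N
Convert: P = 381200 N = 381.2 kN
Final answer: P = 381.2 kN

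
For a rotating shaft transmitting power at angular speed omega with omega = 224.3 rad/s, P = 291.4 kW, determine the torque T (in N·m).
Model: a rotating shaft transmitting power at angular speed omega, so P = T·omega.
Solve for T: T = P / omega.
Convert to SI units:
  P = 291.4 kW = 291400 W
Substitute:
  T = 291400 / 224.3
  T = 1299 N·m
Final answer: T = 1299 N·m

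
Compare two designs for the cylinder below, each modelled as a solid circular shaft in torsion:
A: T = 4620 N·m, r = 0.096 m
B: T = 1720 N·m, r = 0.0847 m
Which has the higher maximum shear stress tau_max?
Model: a solid circular shaft in torsion, so tau_max = (2·T) / (π·r^3) (SI units).
  A: tau_max = (2 × 4620) / (π × 0.096^3) = 3.324 × 10⁶ Pa = 3.324 MPa
  B: tau_max = (2 × 1720) / (π × 0.0847^3) = 1.802 × 10⁶ Pa = 1.802 MPa
3.324 MPa > 1.802 MPa, so A is larger.
Final answer: A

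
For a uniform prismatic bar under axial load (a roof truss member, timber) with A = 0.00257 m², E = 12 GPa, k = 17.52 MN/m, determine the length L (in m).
Model: a uniform prismatic bar under axial load, so k = (A·E) / L.
Solve for L: L = (A·E) / k.
Convert to SI units:
  E = 12 GPa = 1.2 × 10¹⁰ Pa
  k = 17.52 MN/m = 1.752 × 10⁷ N/m
Substitute:
  L = (0.00257 × (1.2 × 10¹⁰)) / (1.752 × 10⁷)
  L = 1.76 m
Final answer: L = 1.76 m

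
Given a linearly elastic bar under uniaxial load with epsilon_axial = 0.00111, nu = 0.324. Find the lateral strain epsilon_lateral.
Model: a linearly elastic bar under uniaxial load, so epsilon_lateral = -nu·epsilon_axial.
Substitute:
  epsilon_lateral = -(0.324 × 0.00111)
  epsilon_lateral = -0.0003596
Final answer: epsilon_lateral = -0.0003596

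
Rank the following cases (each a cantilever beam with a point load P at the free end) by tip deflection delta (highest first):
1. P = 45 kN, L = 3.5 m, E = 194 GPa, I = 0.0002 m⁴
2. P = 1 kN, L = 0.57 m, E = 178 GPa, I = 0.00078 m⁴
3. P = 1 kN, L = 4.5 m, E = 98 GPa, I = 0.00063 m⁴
Model: a cantilever beam with a point load P at the free end, so delta = (P·L^3) / (3·E·I) (SI units).
  Case 1: delta = (45000 × 3.5^3) / (3 × (1.94 × 10¹¹) × 0.0002) = 0.01658 m = 16.58 mm
  Case 2: delta = (1000 × 0.57^3) / (3 × (1.78 × 10¹¹) × 0.00078) = 4.446 × 10⁻⁷ m = 0.0004446 mm
  Case 3: delta = (1000 × 4.5^3) / (3 × (9.8 × 10¹⁰) × 0.00063) = 0.000492 m = 0.492 mm
Ordering: 16.58 mm (case 1) > 0.492 mm (case 3) > 0.0004446 mm (case 2)
Final answer: 1, 3, 2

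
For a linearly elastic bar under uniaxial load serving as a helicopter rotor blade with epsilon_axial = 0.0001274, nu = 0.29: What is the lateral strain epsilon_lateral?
Model: a linearly elastic bar under uniaxial load, so epsilon_lateral = -nu·epsilon_axial.
Substitute:
  epsilon_lateral = -(0.29 × 0.0001274)
  epsilon_lateral = -3.695 × 10⁻⁵
Final answer: epsilon_lateral = -3.695 × 10⁻⁵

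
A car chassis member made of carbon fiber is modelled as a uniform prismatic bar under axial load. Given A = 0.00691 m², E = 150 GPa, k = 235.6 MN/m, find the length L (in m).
Model: a uniform prismatic bar under axial load, so k = (A·E) / L.
Solve for L: L = (A·E) / k.
Convert to SI units:
  E = 150 GPa = 1.5 × 10¹¹ Pa
  k = 235.6 MN/m = 2.356 × 10⁸ N/m
Substitute:
  L = (0.00691 × (1.5 × 10¹¹)) / (2.356 × 10⁸)
  L = 4.399 m
Final answer: L = 4.399 m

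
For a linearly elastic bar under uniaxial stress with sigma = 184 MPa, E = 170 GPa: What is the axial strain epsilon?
Model: a linearly elastic bar under uniaxial stress, so epsilon = sigma / E.
Convert to SI units:
  sigma = 184 MPa = 1.84 × 10⁸ Pa
  E = 170 GPa = 1.7 × 10¹¹ Pa
Substitute:
  epsilon = (1.84 × 10⁸) / (1.7 × 10¹¹)
  epsilon = 0.001082
Final answer: epsilon = 0.001082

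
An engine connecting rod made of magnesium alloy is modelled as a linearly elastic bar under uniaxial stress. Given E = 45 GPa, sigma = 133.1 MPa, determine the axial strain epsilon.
Model: a linearly elastic bar under uniaxial stress, so sigma = E·epsilon.
Solve for epsilon: epsilon = sigma / E.
Convert to SI units:
  E = 45 GPa = 4.5 × 10¹⁰ Pa
  sigma = 133.1 MPa = 1.331 × 10⁸ Pa
Substitute:
  epsilon = (1.331 × 10⁸) / (4.5 × 10¹⁰)
  epsilon = 0.002958
Final answer: epsilon = 0.002958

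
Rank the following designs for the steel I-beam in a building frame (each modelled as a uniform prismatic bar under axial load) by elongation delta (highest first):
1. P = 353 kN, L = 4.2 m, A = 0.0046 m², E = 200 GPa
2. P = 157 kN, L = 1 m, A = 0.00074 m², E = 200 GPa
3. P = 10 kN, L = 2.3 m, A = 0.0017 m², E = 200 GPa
Model: a uniform prismatic bar under axial load, so delta = (P·L) / (A·E) (SI units).
  Case 1: delta = (353000 × 4.2) / (0.0046 × (2 × 10¹¹)) = 0.001612 m = 1.612 mm
  Case 2: delta = (157000 × 1) / (0.00074 × (2 × 10¹¹)) = 0.001061 m = 1.061 mm
  Case 3: delta = (10000 × 2.3) / (0.0017 × (2 × 10¹¹)) = 6.765 × 10⁻⁵ m = 0.06765 mm
Ordering: 1.612 mm (case 1) > 1.061 mm (case 2) > 0.06765 mm (case 3)
Final answer: 1, 2, 3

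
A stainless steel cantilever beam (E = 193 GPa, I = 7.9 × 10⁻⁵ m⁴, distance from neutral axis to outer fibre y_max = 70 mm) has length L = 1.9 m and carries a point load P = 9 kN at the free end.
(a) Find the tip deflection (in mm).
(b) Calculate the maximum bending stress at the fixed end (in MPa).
(a) Tip deflection of a cantilever with an end point load: δ = P·L^3 / (3·E·I). Convert P = 9 kN = 9000 N, E = 193 GPa = 1.93 × 10¹¹ Pa.
  δ = (9000 × 1.9^3) / (3 × (1.93 × 10¹¹) × (7.9 × 10⁻⁵)) = 0.00135 m = 1.35 mm
(b) Maximum bending moment at the fixed end: M = P·L = 9000 × 1.9 = 17100 N·m. Convert y_max = 70 mm = 0.07 m.
  σ = M·y_max / I = (17100 × 0.07) / (7.9 × 10⁻⁵) = 1.515 × 10⁷ Pa = 15.15 MPa
Final answer: (a) δ = 1.35 mm, (b) σ = 15.15 MPa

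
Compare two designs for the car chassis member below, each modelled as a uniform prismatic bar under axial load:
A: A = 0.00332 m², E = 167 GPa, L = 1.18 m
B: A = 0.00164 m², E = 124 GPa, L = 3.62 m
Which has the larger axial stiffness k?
Model: a uniform prismatic bar under axial load, so k = (A·E) / L (SI units).
  A: k = (0.00332 × (1.67 × 10¹¹)) / 1.18 = 4.699 × 10⁸ N/m = 469.9 MN/m
  B: k = (0.00164 × (1.24 × 10¹¹)) / 3.62 = 5.618 × 10⁷ N/m = 56.18 MN/m
469.9 MN/m > 56.18 MN/m, so A is larger.
Final answer: A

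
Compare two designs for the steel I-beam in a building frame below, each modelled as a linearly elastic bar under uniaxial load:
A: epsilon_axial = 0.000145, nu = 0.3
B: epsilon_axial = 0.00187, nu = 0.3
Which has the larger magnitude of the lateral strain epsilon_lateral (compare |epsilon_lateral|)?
Model: a linearly elastic bar under uniaxial load, so epsilon_lateral = -nu·epsilon_axial (SI units).
  A: epsilon_lateral = -(0.3 × 0.000145) = -4.35 × 10⁻⁵
  B: epsilon_lateral = -(0.3 × 0.00187) = -0.000561
|epsilon_lateral|: A = 4.35 × 10⁻⁵, B = 0.000561, so B is larger in magnitude.
Final answer: B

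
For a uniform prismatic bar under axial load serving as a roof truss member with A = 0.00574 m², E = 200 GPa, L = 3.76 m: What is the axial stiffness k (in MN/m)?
Model: a uniform prismatic bar under axial load, so k = (A·E) / L.
Convert to SI units:
  E = 200 GPa = 2 × 10¹¹ Pa
Substitute:
  k = (0.00574 × (2 × 10¹¹)) / 3.76
  k = 3.053 × 10⁸ N/m
Convert: k = 3.053 × 10⁸ N/m = 305.3 MN/m
Final answer: k = 305.3 MN/m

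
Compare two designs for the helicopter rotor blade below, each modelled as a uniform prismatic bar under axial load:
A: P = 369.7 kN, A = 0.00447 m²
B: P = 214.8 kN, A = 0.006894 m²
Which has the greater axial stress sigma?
Model: a uniform prismatic bar under axial load, so sigma = P / A (SI units).
  A: sigma = 369700 / 0.00447 = 8.271 × 10⁷ Pa = 82.71 MPa
  B: sigma = 214800 / 0.006894 = 3.116 × 10⁷ Pa = 31.16 MPa
82.71 MPa > 31.16 MPa, so A is larger.
Final answer: A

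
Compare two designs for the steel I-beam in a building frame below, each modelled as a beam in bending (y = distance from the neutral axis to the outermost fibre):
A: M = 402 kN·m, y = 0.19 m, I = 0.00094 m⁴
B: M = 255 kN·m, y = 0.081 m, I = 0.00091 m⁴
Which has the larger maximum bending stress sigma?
Model: a beam in bending (y = distance from the neutral axis to the outermost fibre), so sigma = (M·y) / I (SI units).
  A: sigma = (402000 × 0.19) / 0.00094 = 8.126 × 10⁷ Pa = 81.26 MPa
  B: sigma = (255000 × 0.081) / 0.00091 = 2.27 × 10⁷ Pa = 22.7 MPa
81.26 MPa > 22.7 MPa, so A is larger.
Final answer: A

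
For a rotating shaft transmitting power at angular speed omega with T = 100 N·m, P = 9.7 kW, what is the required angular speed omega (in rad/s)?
Model: a rotating shaft transmitting power at angular speed omega, so P = T·omega.
Solve for omega: omega = P / T.
Convert to SI units:
  P = 9.7 kW = 9700 W
Substitute:
  omega = 9700 / 100
  omega = 97 rad/s
Final answer: omega = 97 rad/s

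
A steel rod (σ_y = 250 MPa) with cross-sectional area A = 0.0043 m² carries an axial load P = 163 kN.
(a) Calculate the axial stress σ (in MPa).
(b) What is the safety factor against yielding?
(a) Axial stress σ = P/A. Convert P = 163 kN = 163000 N.
  σ = 163000 / 0.0043 = 3.791 × 10⁷ Pa = 37.91 MPa
(b) Safety factor SF = σ_y/σ = 250 / 37.91 = 6.595
Final answer: (a) σ = 37.91 MPa, (b) SF = 6.595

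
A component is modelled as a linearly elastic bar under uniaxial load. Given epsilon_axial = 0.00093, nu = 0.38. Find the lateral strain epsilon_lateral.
Model: a linearly elastic bar under uniaxial load, so epsilon_lateral = -nu·epsilon_axial.
Substitute:
  epsilon_lateral = -(0.38 × 0.00093)
  epsilon_lateral = -0.0003534
Final answer: epsilon_lateral = -0.0003534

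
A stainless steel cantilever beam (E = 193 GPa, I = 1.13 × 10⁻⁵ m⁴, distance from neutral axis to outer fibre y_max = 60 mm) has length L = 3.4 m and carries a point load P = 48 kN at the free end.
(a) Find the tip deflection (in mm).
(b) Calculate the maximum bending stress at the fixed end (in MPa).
(a) Tip deflection of a cantilever with an end point load: δ = P·L^3 / (3·E·I). Convert P = 48 kN = 48000 N, E = 193 GPa = 1.93 × 10¹¹ Pa.
  δ = (48000 × 3.4^3) / (3 × (1.93 × 10¹¹) × (1.13 × 10⁻⁵)) = 0.2884 m = 288.4 mm
(b) Maximum bending moment at the fixed end: M = P·L = 48000 × 3.4 = 163200 N·m. Convert y_max = 60 mm = 0.06 m.
  σ = M·y_max / I = (163200 × 0.06) / (1.13 × 10⁻⁵) = 8.665 × 10⁸ Pa = 866.5 MPa
Final answer: (a) δ = 288.4 mm, (b) σ = 866.5 MPa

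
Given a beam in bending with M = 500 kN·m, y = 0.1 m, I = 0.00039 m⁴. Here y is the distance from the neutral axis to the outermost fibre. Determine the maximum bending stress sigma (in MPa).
Model: a beam in bending, so sigma = (M·y) / I.
Convert to SI units:
  M = 500 kN·m = 500000 N·m
Substitute:
  sigma = (500000 × 0.1) / 0.00039
  sigma = 1.282 × 10⁸ Pa
Convert: sigma = 1.282 × 10⁸ Pa = 128.2 MPa
Final answer: sigma = 128.2 MPa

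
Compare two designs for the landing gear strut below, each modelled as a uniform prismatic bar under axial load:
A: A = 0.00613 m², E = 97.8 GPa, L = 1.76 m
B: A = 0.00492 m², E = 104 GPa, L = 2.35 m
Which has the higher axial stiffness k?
Model: a uniform prismatic bar under axial load, so k = (A·E) / L (SI units).
  A: k = (0.00613 × (9.78 × 10¹⁰)) / 1.76 = 3.406 × 10⁸ N/m = 340.6 MN/m
  B: k = (0.00492 × (1.04 × 10¹¹)) / 2.35 = 2.177 × 10⁸ N/m = 217.7 MN/m
340.6 MN/m > 217.7 MN/m, so A is larger.
Final answer: A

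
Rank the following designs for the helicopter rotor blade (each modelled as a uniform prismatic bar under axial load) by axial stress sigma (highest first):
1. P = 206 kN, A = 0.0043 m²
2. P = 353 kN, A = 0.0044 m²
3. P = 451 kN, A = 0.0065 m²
Model: a uniform prismatic bar under axial load, so sigma = P / A (SI units).
  Case 1: sigma = 206000 / 0.0043 = 4.791 × 10⁷ Pa = 47.91 MPa
  Case 2: sigma = 353000 / 0.0044 = 8.023 × 10⁷ Pa = 80.23 MPa
  Case 3: sigma = 451000 / 0.0065 = 6.938 × 10⁷ Pa = 69.38 MPa
Ordering: 80.23 MPa (case 2) > 69.38 MPa (case 3) > 47.91 MPa (case 1)
Final answer: 2, 3, 1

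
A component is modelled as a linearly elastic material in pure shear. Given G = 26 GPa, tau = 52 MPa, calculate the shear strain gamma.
Model: a linearly elastic material in pure shear, so tau = G·gamma.
Solve for gamma: gamma = tau / G.
Convert to SI units:
  G = 26 GPa = 2.6 × 10¹⁰ Pa
  tau = 52 MPa = 5.2 × 10⁷ Pa
Substitute:
  gamma = (5.2 × 10⁷) / (2.6 × 10¹⁰)
  gamma = 0.002
Final answer: gamma = 0.002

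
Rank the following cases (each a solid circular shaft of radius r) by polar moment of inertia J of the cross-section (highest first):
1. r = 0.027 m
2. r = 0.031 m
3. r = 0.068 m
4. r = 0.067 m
Model: a solid circular shaft of radius r, so J = (π·r^4) / 2 (SI units).
  Case 1: J = (π × 0.027^4) / 2 = 8.348 × 10⁻⁷ m⁴
  Case 2: J = (π × 0.031^4) / 2 = 1.451 × 10⁻⁶ m⁴
  Case 3: J = (π × 0.068^4) / 2 = 3.359 × 10⁻⁵ m⁴
  Case 4: J = (π × 0.067^4) / 2 = 3.165 × 10⁻⁵ m⁴
Ordering: 3.359 × 10⁻⁵ m⁴ (case 3) > 3.165 × 10⁻⁵ m⁴ (case 4) > 1.451 × 10⁻⁶ m⁴ (case 2) > 8.348 × 10⁻⁷ m⁴ (case 1)
Final answer: 3, 4, 2, 1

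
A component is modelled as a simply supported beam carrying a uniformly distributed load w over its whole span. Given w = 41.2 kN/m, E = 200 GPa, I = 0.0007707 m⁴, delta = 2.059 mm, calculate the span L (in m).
Model: a simply supported beam carrying a uniformly distributed load w over its whole span, so delta = (5·w·L^4) / (384·E·I).
Solve for L: L = ((384·delta·E·I) / (5·w))^(1/4).
Convert to SI units:
  w = 41.2 kN/m = 41200 N/m
  E = 200 GPa = 2 × 10¹¹ Pa
  delta = 2.059 mm = 0.002059 m
Substitute:
  L = ((384 × 0.002059 × (2 × 10¹¹) × 0.0007707) / (5 × 41200))^(1/4)
  L = 4.932 m
Final answer: L = 4.932 m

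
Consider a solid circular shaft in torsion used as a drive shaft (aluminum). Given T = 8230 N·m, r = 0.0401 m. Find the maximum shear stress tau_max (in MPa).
Model: a solid circular shaft in torsion, so tau_max = (2·T) / (π·r^3).
Substitute:
  tau_max = (2 × 8230) / (π × 0.0401^3)
  tau_max = 8.125 × 10⁷ Pa
Convert: tau_max = 8.125 × 10⁷ Pa = 81.25 MPa
Final answer: tau_max = 81.25 MPa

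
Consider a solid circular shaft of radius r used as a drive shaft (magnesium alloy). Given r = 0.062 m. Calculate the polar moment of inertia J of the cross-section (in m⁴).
Model: a solid circular shaft of radius r, so J = (π·r^4) / 2.
Substitute:
  J = (π × 0.062^4) / 2
  J = 2.321 × 10⁻⁵ m⁴
Final answer: J = 2.321 × 10⁻⁵ m⁴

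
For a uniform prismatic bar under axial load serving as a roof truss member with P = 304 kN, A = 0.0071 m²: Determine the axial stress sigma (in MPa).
Model: a uniform prismatic bar under axial load, so sigma = P / A.
Convert to SI units:
  P = 304 kN = 304000 N
Substitute:
  sigma = 304000 / 0.0071
  sigma = 4.282 × 10⁷ Pa
Convert: sigma = 4.282 × 10⁷ Pa = 42.82 MPa
Final answer: sigma = 42.82 MPa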